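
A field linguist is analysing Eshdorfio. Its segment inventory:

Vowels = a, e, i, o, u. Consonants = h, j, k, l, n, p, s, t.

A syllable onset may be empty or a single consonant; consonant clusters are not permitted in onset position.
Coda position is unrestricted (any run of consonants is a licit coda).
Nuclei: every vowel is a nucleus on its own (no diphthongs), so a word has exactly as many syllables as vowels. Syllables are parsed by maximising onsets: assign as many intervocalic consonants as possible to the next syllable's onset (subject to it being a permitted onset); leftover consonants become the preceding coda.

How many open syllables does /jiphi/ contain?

1

Vowels present: i, i; each is a nucleus, giving 2 syllables.
σ1/σ2 boundary: /ph/ splits as /p/ + /h/ (/h/ is the longest suffix that is a licit onset).
Putting it together: jip.hi.
Classifying each syllable: /jip/ (closed), /hi/ (open).
Open syllables: 1.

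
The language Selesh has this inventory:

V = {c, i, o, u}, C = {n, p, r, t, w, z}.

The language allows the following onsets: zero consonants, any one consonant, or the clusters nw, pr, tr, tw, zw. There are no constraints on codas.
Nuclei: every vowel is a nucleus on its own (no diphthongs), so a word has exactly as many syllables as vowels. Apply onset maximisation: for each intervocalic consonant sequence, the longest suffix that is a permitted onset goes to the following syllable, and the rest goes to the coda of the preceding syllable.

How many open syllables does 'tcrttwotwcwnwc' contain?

Vowels present: c, o, c, c; each is a nucleus, giving 4 syllables.
Between /c/ (V1) and /o/ (V2): cluster /rttw/ — the longest permitted-onset suffix is /tw/; onset = /tw/, preceding coda = /rt/.
Between /o/ (V2) and /c/ (V3): /tw/ is a licit onset in full, so it all attaches to the next syllable.
Between /c/ (V3) and /c/ (V4): cluster /wnw/ — the longest permitted-onset suffix is /nw/; onset = /nw/, preceding coda = /w/.
Putting it together: tcrt.two.twcw.nwc.
Classifying each syllable: /tcrt/ (closed), /two/ (open), /twcw/ (closed), /nwc/ (open).
Open syllables: 2.

2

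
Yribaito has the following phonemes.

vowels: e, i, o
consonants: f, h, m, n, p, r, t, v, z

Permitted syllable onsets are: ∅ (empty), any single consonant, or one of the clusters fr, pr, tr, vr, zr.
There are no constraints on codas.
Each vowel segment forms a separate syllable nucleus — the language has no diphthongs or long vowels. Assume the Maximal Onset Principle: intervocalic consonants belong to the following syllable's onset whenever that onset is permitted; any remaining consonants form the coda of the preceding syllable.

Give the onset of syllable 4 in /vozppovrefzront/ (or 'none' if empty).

Vowels present: o, o, e, o; each is a nucleus, giving 4 syllables.
σ1/σ2 boundary: cluster /zpp/ — the longest permitted-onset suffix is /p/; onset = /p/, preceding coda = /zp/.
σ2/σ3 boundary: /vr/ is a licit onset in full, so it all attaches to the next syllable.
σ3/σ4 boundary: /fzr/ splits as /f/ + /zr/ (/zr/ is the longest suffix that is a licit onset).
So the parse is vozp.po.vref.zront.
Syllable 4 is /zront/: onset /zr/, nucleus /o/, coda /nt/.

zr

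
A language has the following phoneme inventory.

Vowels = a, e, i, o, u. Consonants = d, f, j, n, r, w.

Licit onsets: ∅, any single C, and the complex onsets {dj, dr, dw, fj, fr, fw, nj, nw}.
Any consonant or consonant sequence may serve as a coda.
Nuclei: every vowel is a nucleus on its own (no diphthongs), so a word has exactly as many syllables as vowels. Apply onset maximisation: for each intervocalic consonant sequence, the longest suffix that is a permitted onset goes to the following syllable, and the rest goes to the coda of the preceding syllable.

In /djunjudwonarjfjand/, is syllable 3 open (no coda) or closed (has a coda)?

Nuclei (vowels): u, u, o, a, a → 5 syllables.
V1 /u/ – V2 /u/: cluster /nj/ — /nj/ is itself a permitted onset, so the whole cluster goes right; preceding coda = ∅.
V2 /u/ – V3 /o/: cluster /dw/ — /dw/ is itself a permitted onset, so the whole cluster goes right; preceding coda = ∅.
V3 /o/ – V4 /a/: just /n/ — single C goes to the following onset.
V4 /a/ – V5 /a/: /rjfj/ — longest licit onset from the right is /fj/, leaving /rj/ as coda.
So the parse is dju.nju.dwo.narj.fjand.
Syllable 3 is /dwo/; it ends in its nucleus with no coda, so it is open.

open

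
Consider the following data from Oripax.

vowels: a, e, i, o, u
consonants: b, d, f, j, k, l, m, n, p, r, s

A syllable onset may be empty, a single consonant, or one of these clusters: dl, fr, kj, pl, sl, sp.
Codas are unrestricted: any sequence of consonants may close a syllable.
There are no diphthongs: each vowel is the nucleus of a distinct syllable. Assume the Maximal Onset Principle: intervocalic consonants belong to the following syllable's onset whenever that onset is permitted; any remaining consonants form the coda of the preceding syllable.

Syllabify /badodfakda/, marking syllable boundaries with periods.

ba.dod.fak.da

Nuclei (vowels): a, o, a, a → 4 syllables.
σ1/σ2 boundary: /d/ → onset of the next syllable (single consonants are always licit onsets).
σ2/σ3 boundary: cluster /df/ — the longest permitted-onset suffix is /f/; onset = /f/, preceding coda = /d/.
σ3/σ4 boundary: /kd/; trying suffixes from longest down, /d/ is the first permitted one, so coda /k/ | onset /d/.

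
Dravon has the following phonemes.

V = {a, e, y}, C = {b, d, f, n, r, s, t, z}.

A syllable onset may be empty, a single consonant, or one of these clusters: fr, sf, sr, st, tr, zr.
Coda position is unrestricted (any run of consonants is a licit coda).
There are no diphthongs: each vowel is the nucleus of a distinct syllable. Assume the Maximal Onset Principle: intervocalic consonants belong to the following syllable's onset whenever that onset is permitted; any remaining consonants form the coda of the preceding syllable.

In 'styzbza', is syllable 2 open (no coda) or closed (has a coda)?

The vowels are y, a — 2 nuclei, so 2 syllables.
V1 /y/ – V2 /a/: /zbz/ — longest licit onset from the right is /z/, leaving /zb/ as coda.
Syllabification: styzb.za.
Syllable 2 is /za/; it ends in its nucleus with no coda, so it is open.

open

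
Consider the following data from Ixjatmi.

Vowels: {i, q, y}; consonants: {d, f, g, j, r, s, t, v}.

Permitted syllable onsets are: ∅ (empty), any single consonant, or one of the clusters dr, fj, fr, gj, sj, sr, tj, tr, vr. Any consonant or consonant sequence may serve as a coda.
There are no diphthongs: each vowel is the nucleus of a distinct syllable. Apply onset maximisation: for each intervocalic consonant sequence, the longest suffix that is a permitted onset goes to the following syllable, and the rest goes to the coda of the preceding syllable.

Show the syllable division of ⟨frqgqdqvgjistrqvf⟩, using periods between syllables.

The vowels are q, q, q, i, q — 5 nuclei, so 5 syllables.
V1 /q/ – V2 /q/: /g/ is a single consonant, so it becomes the next onset.
V2 /q/ – V3 /q/: just /d/ — single C goes to the following onset.
V3 /q/ – V4 /i/: /vgj/; trying suffixes from longest down, /gj/ is the first permitted one, so coda /v/ | onset /gj/.
V4 /i/ – V5 /q/: /str/ — longest licit onset from the right is /tr/, leaving /s/ as coda.

frq.gq.dqv.gjis.trqvf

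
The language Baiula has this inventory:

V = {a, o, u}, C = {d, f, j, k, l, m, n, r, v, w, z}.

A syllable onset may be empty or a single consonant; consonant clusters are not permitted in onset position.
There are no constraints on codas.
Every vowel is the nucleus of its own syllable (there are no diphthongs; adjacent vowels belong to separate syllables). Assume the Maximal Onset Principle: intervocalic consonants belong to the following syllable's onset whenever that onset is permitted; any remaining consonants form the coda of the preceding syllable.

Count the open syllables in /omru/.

1

Vowels present: o, u; each is a nucleus, giving 2 syllables.
σ1/σ2 boundary: /mr/ splits as /m/ + /r/ (/r/ is the longest suffix that is a licit onset).
So the parse is om.ru.
Classifying each syllable: /om/ (closed), /ru/ (open).
Open syllables: 1.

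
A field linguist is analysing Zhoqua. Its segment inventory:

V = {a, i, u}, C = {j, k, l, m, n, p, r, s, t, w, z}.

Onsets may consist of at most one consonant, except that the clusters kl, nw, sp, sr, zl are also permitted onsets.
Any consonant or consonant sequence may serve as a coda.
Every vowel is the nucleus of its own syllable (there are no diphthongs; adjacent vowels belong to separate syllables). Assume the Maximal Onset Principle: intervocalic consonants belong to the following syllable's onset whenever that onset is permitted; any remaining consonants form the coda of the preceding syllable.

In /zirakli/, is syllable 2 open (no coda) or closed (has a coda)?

Nuclei (vowels): i, a, i → 3 syllables.
/i…a/ gap (V1→V2): /r/ → onset of the next syllable (single consonants are always licit onsets).
/a…i/ gap (V2→V3): /kl/ is a licit onset in full, so it all attaches to the next syllable.
Syllabification: zi.ra.kli.
Syllable 2 is /ra/; it ends in its nucleus with no coda, so it is open.

open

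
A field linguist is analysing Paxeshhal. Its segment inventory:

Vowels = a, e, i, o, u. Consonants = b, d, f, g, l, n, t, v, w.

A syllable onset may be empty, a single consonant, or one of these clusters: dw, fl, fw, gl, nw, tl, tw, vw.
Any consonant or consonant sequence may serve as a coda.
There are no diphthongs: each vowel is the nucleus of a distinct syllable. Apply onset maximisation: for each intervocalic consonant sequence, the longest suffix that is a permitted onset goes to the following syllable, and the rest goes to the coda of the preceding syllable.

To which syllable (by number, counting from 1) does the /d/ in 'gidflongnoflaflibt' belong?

1

Vowels present: i, o, o, a, i; each is a nucleus, giving 5 syllables.
σ1/σ2 boundary: /dfl/ splits as /d/ + /fl/ (/fl/ is the longest suffix that is a licit onset).
σ2/σ3 boundary: /ngn/ — longest licit onset from the right is /n/, leaving /ng/ as coda.
σ3/σ4 boundary: /fl/ — entire cluster is a permitted onset → onset /fl/, coda ∅.
σ4/σ5 boundary: cluster /fl/ — /fl/ is itself a permitted onset, so the whole cluster goes right; preceding coda = ∅.
Putting it together: gid.flong.no.fla.flibt.
The /d/ is in the coda of syllable 1 (/gid/).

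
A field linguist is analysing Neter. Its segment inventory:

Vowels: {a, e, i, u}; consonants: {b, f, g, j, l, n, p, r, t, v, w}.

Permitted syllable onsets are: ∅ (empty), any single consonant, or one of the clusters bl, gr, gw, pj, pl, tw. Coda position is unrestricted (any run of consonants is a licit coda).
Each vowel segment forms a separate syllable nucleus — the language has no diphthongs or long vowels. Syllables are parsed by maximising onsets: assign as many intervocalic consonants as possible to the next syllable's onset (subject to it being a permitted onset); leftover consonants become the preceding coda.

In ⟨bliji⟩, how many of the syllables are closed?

0

Nuclei (vowels): i, i → 2 syllables.
Between /i/ (V1) and /i/ (V2): just /j/ — single C goes to the following onset.
Syllabification: bli.ji.
Classifying each syllable: /bli/ (open), /ji/ (open).
Closed syllables: 0.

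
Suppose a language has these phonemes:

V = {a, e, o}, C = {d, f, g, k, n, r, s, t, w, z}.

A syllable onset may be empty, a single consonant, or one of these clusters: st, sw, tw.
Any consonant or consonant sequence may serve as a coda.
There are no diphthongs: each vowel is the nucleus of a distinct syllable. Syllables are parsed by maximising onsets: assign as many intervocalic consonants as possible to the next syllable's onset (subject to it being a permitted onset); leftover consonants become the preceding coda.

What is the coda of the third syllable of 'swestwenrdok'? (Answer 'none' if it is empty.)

Nuclei (vowels): e, e, o → 3 syllables.
V1 /e/ – V2 /e/: cluster /stw/ — the longest permitted-onset suffix is /tw/; onset = /tw/, preceding coda = /s/.
V2 /e/ – V3 /o/: /nrd/ — longest licit onset from the right is /d/, leaving /nr/ as coda.
Result: swes.twenr.dok.
Syllable 3 is /dok/: onset /d/, nucleus /o/, coda /k/.

k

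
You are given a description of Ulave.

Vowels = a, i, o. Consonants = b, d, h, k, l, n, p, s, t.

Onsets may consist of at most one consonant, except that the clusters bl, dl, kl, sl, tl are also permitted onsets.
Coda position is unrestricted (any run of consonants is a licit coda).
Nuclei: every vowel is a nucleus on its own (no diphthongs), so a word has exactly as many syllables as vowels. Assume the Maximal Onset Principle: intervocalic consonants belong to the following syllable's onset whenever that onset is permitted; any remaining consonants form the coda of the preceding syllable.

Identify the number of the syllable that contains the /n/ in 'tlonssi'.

Vowels present: o, i; each is a nucleus, giving 2 syllables.
Between /o/ (V1) and /i/ (V2): /nss/ — longest licit onset from the right is /s/, leaving /ns/ as coda.
Result: tlons.si.
The /n/ is in the coda of syllable 1 (/tlons/).

1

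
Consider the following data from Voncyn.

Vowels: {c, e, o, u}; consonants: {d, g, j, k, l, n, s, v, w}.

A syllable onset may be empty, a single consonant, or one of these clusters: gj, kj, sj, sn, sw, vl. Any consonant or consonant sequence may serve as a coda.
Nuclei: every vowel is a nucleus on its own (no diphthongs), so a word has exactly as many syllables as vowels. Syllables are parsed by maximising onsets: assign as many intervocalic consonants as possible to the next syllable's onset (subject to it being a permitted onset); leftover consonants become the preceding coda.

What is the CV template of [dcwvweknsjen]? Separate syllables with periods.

CVCC.CVCC.CCVC

Nuclei (vowels): c, e, e → 3 syllables.
Between /c/ (V1) and /e/ (V2): /wvw/ — longest licit onset from the right is /w/, leaving /wv/ as coda.
Between /e/ (V2) and /e/ (V3): /knsj/ splits as /kn/ + /sj/ (/sj/ is the longest suffix that is a licit onset).
So the parse is dcwv.wekn.sjen.
Mapping each syllable to C/V: /dcwv/ → CVCC, /wekn/ → CVCC, /sjen/ → CCVC.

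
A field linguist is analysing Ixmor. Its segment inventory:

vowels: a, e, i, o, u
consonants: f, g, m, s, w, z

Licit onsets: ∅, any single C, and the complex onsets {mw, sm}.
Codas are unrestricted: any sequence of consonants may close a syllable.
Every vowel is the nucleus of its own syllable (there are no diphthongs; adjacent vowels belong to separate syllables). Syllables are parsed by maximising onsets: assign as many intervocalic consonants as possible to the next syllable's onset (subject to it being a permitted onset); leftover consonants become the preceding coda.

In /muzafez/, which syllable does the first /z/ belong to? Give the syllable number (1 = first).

2

Nuclei (vowels): u, a, e → 3 syllables.
/u…a/ gap (V1→V2): /z/ → onset of the next syllable (single consonants are always licit onsets).
/a…e/ gap (V2→V3): just /f/ — single C goes to the following onset.
Syllabification: mu.za.fez.
The first /z/ is in the onset of syllable 2 (/za/).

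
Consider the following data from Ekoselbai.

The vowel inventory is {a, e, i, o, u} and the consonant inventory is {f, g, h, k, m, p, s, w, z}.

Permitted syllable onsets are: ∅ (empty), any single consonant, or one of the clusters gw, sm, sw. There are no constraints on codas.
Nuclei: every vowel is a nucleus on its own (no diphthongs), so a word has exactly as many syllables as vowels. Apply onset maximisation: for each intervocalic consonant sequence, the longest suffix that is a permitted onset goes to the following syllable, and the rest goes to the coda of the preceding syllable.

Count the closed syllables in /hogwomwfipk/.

Nuclei (vowels): o, o, i → 3 syllables.
σ1/σ2 boundary: /gw/ is a licit onset in full, so it all attaches to the next syllable.
σ2/σ3 boundary: cluster /mwf/ — the longest permitted-onset suffix is /f/; onset = /f/, preceding coda = /mw/.
Result: ho.gwomw.fipk.
Classifying each syllable: /ho/ (open), /gwomw/ (closed), /fipk/ (closed).
Closed syllables: 2.

2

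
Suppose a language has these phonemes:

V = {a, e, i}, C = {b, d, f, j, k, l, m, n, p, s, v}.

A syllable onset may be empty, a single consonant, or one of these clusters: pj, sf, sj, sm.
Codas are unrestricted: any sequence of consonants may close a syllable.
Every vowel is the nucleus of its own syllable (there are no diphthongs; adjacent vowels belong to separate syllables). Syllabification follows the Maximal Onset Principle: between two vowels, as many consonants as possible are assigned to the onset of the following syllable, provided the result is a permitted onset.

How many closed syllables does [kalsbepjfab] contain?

3

Nuclei (vowels): a, e, a → 3 syllables.
Between /a/ (V1) and /e/ (V2): /lsb/ — longest licit onset from the right is /b/, leaving /ls/ as coda.
Between /e/ (V2) and /a/ (V3): /pjf/ splits as /pj/ + /f/ (/f/ is the longest suffix that is a licit onset).
Putting it together: kals.bepj.fab.
Classifying each syllable: /kals/ (closed), /bepj/ (closed), /fab/ (closed).
Closed syllables: 3.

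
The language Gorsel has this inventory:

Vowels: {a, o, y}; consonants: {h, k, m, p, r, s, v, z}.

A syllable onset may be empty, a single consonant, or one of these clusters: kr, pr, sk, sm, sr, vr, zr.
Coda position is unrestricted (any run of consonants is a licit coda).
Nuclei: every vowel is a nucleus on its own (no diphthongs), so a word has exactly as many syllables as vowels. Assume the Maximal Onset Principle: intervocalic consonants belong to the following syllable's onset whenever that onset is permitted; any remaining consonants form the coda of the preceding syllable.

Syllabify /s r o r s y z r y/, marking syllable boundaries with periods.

sror.sy.zry

Vowels present: o, y, y; each is a nucleus, giving 3 syllables.
V1 /o/ – V2 /y/: /rs/ splits as /r/ + /s/ (/s/ is the longest suffix that is a licit onset).
V2 /y/ – V3 /y/: cluster /zr/ — /zr/ is itself a permitted onset, so the whole cluster goes right; preceding coda = ∅.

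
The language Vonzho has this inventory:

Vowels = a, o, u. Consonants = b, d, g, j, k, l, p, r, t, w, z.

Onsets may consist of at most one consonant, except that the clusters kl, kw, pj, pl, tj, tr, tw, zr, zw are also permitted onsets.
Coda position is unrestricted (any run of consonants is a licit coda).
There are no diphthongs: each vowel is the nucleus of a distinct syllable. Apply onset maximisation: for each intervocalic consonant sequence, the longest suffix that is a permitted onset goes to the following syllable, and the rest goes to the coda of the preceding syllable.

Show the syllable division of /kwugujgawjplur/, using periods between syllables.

kwu.guj.gawj.plur

Vowels present: u, u, a, u; each is a nucleus, giving 4 syllables.
σ1/σ2 boundary: /g/ → onset of the next syllable (single consonants are always licit onsets).
σ2/σ3 boundary: cluster /jg/ — the longest permitted-onset suffix is /g/; onset = /g/, preceding coda = /j/.
σ3/σ4 boundary: /wjpl/ — longest licit onset from the right is /pl/, leaving /wj/ as coda.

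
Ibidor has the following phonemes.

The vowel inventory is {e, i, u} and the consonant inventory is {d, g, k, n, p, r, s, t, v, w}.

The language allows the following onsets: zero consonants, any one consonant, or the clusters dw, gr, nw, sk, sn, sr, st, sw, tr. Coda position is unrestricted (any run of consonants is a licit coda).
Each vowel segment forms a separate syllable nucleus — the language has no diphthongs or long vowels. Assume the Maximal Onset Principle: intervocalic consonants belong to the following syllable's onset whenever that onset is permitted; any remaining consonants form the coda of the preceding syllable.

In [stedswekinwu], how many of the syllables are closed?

1

Nuclei (vowels): e, e, i, u → 4 syllables.
V1 /e/ – V2 /e/: cluster /dsw/ — the longest permitted-onset suffix is /sw/; onset = /sw/, preceding coda = /d/.
V2 /e/ – V3 /i/: just /k/ — single C goes to the following onset.
V3 /i/ – V4 /u/: /nw/ is a licit onset in full, so it all attaches to the next syllable.
Result: sted.swe.ki.nwu.
Classifying each syllable: /sted/ (closed), /swe/ (open), /ki/ (open), /nwu/ (open).
Closed syllables: 1.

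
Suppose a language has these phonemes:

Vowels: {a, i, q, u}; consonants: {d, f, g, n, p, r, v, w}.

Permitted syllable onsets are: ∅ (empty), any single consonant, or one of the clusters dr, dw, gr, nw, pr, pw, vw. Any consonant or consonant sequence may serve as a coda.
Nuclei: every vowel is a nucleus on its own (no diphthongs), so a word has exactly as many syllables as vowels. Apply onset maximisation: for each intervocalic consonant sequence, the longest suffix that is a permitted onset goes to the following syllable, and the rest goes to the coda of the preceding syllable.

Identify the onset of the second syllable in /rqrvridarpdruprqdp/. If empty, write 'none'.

The vowels are q, i, a, u, q — 5 nuclei, so 5 syllables.
V1 /q/ – V2 /i/: cluster /rvr/ — the longest permitted-onset suffix is /r/; onset = /r/, preceding coda = /rv/.
V2 /i/ – V3 /a/: just /d/ — single C goes to the following onset.
V3 /a/ – V4 /u/: cluster /rpdr/ — the longest permitted-onset suffix is /dr/; onset = /dr/, preceding coda = /rp/.
V4 /u/ – V5 /q/: cluster /pr/ — /pr/ is itself a permitted onset, so the whole cluster goes right; preceding coda = ∅.
Result: rqrv.ri.darp.dru.prqdp.
Syllable 2 is /ri/: onset /r/, nucleus /i/, coda ∅.

r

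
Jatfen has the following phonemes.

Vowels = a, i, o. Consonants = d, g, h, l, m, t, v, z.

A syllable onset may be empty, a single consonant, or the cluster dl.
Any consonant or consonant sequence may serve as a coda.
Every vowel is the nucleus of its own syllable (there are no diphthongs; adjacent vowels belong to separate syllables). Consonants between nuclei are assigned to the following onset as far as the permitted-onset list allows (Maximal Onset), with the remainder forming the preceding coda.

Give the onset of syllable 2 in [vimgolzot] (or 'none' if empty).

The vowels are i, o, o — 3 nuclei, so 3 syllables.
/i…o/ gap (V1→V2): cluster /mg/ — the longest permitted-onset suffix is /g/; onset = /g/, preceding coda = /m/.
/o…o/ gap (V2→V3): cluster /lz/ — the longest permitted-onset suffix is /z/; onset = /z/, preceding coda = /l/.
Result: vim.gol.zot.
Syllable 2 is /gol/: onset /g/, nucleus /o/, coda /l/.

g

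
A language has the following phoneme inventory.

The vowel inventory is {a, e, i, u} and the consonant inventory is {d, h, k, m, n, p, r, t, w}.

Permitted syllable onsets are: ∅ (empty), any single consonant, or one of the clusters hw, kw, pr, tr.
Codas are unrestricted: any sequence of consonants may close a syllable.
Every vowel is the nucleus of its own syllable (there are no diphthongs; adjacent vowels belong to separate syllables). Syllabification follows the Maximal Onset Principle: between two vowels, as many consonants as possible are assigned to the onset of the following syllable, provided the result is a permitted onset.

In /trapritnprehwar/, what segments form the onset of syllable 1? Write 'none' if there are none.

tr

The vowels are a, i, e, a — 4 nuclei, so 4 syllables.
Between /a/ (V1) and /i/ (V2): cluster /pr/ — /pr/ is itself a permitted onset, so the whole cluster goes right; preceding coda = ∅.
Between /i/ (V2) and /e/ (V3): cluster /tnpr/ — the longest permitted-onset suffix is /pr/; onset = /pr/, preceding coda = /tn/.
Between /e/ (V3) and /a/ (V4): /hw/ is a licit onset in full, so it all attaches to the next syllable.
Syllabification: tra.pritn.pre.hwar.
Syllable 1 is /tra/: onset /tr/, nucleus /a/, coda ∅.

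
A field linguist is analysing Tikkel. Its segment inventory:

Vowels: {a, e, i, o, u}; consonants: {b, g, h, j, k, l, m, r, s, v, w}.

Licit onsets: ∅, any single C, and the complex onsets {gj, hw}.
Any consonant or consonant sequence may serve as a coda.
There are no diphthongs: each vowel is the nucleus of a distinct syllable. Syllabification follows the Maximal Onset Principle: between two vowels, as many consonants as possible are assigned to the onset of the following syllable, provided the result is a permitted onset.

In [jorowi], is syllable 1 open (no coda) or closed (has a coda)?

The vowels are o, o, i — 3 nuclei, so 3 syllables.
Between /o/ (V1) and /o/ (V2): /r/ → onset of the next syllable (single consonants are always licit onsets).
Between /o/ (V2) and /i/ (V3): just /w/ — single C goes to the following onset.
So the parse is jo.ro.wi.
Syllable 1 is /jo/; it ends in its nucleus with no coda, so it is open.

open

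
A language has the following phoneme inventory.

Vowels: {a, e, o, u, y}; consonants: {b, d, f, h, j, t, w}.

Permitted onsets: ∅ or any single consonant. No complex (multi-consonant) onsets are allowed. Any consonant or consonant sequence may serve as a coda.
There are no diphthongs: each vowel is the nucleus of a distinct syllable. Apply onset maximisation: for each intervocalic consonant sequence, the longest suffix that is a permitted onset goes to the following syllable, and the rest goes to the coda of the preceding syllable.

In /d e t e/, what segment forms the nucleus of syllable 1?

Vowels present: e, e; each is a nucleus, giving 2 syllables.
The first nucleus (vowel 1 from the left) is /e/.

e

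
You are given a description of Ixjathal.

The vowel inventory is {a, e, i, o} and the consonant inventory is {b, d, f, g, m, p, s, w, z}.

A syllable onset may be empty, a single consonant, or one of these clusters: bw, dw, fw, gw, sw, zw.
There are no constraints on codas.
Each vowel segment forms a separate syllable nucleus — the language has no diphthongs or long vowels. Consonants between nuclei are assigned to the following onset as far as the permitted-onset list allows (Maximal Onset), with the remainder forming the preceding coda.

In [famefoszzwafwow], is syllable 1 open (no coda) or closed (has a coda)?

The vowels are a, e, o, a, o — 5 nuclei, so 5 syllables.
σ1/σ2 boundary: /m/ → onset of the next syllable (single consonants are always licit onsets).
σ2/σ3 boundary: /f/ → onset of the next syllable (single consonants are always licit onsets).
σ3/σ4 boundary: /szzw/ — longest licit onset from the right is /zw/, leaving /sz/ as coda.
σ4/σ5 boundary: /fw/ — entire cluster is a permitted onset → onset /fw/, coda ∅.
Putting it together: fa.me.fosz.zwa.fwow.
Syllable 1 is /fa/; it ends in its nucleus with no coda, so it is open.

open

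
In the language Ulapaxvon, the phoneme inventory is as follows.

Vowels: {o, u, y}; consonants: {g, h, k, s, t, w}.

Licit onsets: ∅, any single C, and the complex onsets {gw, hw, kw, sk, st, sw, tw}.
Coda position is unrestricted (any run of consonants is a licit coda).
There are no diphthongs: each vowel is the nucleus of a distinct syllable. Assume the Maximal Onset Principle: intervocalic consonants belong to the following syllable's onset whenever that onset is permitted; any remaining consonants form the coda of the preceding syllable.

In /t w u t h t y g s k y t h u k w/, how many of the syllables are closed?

4

The vowels are u, y, y, u — 4 nuclei, so 4 syllables.
σ1/σ2 boundary: /tht/; trying suffixes from longest down, /t/ is the first permitted one, so coda /th/ | onset /t/.
σ2/σ3 boundary: /gsk/; trying suffixes from longest down, /sk/ is the first permitted one, so coda /g/ | onset /sk/.
σ3/σ4 boundary: /th/ — longest licit onset from the right is /h/, leaving /t/ as coda.
Putting it together: twuth.tyg.skyt.hukw.
Classifying each syllable: /twuth/ (closed), /tyg/ (closed), /skyt/ (closed), /hukw/ (closed).
Closed syllables: 4.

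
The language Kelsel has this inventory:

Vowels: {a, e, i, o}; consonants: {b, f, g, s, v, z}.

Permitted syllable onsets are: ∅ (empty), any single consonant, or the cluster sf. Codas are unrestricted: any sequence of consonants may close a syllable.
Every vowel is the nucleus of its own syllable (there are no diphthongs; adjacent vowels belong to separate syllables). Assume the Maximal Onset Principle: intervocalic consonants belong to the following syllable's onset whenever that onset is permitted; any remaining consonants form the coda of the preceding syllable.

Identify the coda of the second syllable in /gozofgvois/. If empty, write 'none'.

fg

Vowels present: o, o, o, i; each is a nucleus, giving 4 syllables.
V1 /o/ – V2 /o/: /z/ is a single consonant, so it becomes the next onset.
V2 /o/ – V3 /o/: /fgv/; trying suffixes from longest down, /v/ is the first permitted one, so coda /fg/ | onset /v/.
V3 /o/ – V4 /i/: nothing intervenes; syllable break is V.V.
Syllabification: go.zofg.vo.is.
Syllable 2 is /zofg/: onset /z/, nucleus /o/, coda /fg/.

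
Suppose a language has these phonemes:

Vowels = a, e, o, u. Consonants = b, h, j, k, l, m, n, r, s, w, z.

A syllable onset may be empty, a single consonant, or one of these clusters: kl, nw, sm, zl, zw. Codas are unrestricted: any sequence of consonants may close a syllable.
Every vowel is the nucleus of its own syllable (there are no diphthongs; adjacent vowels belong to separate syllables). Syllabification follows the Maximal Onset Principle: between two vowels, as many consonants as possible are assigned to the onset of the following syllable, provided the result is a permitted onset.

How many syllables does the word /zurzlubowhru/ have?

Nuclei (vowels): u, u, o, u → 4 syllables.

4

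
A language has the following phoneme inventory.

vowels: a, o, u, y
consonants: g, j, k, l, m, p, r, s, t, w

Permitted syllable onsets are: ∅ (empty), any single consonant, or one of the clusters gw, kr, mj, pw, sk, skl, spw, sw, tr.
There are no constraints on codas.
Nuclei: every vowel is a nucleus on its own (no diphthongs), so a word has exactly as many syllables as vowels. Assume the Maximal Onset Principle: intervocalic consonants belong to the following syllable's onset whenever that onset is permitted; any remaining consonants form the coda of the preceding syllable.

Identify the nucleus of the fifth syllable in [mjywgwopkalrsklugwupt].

u

The vowels are y, o, a, u, u — 5 nuclei, so 5 syllables.
The fifth nucleus (vowel 5 from the left) is /u/.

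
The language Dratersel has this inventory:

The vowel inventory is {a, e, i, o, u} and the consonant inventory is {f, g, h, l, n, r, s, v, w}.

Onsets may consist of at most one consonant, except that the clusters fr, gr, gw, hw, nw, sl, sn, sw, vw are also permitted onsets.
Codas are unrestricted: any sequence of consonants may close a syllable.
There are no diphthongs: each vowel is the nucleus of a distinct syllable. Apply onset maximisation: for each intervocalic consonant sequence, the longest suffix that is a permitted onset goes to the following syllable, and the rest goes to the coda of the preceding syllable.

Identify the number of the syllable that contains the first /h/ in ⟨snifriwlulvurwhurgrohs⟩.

Nuclei (vowels): i, i, u, u, u, o → 6 syllables.
Between /i/ (V1) and /i/ (V2): cluster /fr/ — /fr/ is itself a permitted onset, so the whole cluster goes right; preceding coda = ∅.
Between /i/ (V2) and /u/ (V3): /wl/ — longest licit onset from the right is /l/, leaving /w/ as coda.
Between /u/ (V3) and /u/ (V4): cluster /lv/ — the longest permitted-onset suffix is /v/; onset = /v/, preceding coda = /l/.
Between /u/ (V4) and /u/ (V5): /rwh/ — longest licit onset from the right is /h/, leaving /rw/ as coda.
Between /u/ (V5) and /o/ (V6): /rgr/ splits as /r/ + /gr/ (/gr/ is the longest suffix that is a licit onset).
So the parse is sni.friw.lul.vurw.hur.grohs.
The first /h/ is in the onset of syllable 5 (/hur/).

5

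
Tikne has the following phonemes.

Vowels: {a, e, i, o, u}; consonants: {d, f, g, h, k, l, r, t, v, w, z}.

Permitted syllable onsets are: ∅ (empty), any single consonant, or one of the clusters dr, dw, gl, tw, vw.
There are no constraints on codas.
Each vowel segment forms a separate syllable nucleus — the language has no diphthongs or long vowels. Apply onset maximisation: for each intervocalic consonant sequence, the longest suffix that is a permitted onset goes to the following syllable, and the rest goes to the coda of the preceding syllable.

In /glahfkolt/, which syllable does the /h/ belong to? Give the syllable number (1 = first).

1

The vowels are a, o — 2 nuclei, so 2 syllables.
σ1/σ2 boundary: /hfk/; trying suffixes from longest down, /k/ is the first permitted one, so coda /hf/ | onset /k/.
Result: glahf.kolt.
The /h/ is in the coda of syllable 1 (/glahf/).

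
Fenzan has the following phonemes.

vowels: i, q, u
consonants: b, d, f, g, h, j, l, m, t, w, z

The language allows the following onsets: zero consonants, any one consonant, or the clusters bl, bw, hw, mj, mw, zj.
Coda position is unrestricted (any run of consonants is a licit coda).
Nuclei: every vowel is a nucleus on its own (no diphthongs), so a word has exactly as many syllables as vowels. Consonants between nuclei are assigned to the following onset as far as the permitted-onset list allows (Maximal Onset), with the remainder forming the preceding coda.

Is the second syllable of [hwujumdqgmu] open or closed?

Vowels present: u, u, q, u; each is a nucleus, giving 4 syllables.
/u…u/ gap (V1→V2): /j/ is a single consonant, so it becomes the next onset.
/u…q/ gap (V2→V3): /md/ — longest licit onset from the right is /d/, leaving /m/ as coda.
/q…u/ gap (V3→V4): /gm/ splits as /g/ + /m/ (/m/ is the longest suffix that is a licit onset).
Putting it together: hwu.jum.dqg.mu.
Syllable 2 is /jum/ with coda /m/, so it is closed.

closed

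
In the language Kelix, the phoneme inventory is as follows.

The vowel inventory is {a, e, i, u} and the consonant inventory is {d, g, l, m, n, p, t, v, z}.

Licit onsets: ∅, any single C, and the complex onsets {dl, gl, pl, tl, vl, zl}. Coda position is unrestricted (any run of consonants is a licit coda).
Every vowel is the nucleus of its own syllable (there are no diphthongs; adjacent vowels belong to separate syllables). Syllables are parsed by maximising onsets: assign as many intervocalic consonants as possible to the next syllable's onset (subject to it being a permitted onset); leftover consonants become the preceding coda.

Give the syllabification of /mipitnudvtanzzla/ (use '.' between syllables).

mi.pit.nudv.tanz.zla

Vowels present: i, i, u, a, a; each is a nucleus, giving 5 syllables.
/i…i/ gap (V1→V2): /p/ → onset of the next syllable (single consonants are always licit onsets).
/i…u/ gap (V2→V3): /tn/ — longest licit onset from the right is /n/, leaving /t/ as coda.
/u…a/ gap (V3→V4): /dvt/ — longest licit onset from the right is /t/, leaving /dv/ as coda.
/a…a/ gap (V4→V5): /nzzl/ — longest licit onset from the right is /zl/, leaving /nz/ as coda.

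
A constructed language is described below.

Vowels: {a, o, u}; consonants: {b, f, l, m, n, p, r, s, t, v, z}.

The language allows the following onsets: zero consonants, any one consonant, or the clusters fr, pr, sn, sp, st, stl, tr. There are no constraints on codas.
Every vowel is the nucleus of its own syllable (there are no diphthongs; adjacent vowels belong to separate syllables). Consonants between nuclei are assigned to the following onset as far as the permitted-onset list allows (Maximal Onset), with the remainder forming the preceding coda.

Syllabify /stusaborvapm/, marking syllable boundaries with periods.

stu.sa.bor.vapm

Vowels present: u, a, o, a; each is a nucleus, giving 4 syllables.
V1 /u/ – V2 /a/: /s/ → onset of the next syllable (single consonants are always licit onsets).
V2 /a/ – V3 /o/: /b/ is a single consonant, so it becomes the next onset.
V3 /o/ – V4 /a/: /rv/; trying suffixes from longest down, /v/ is the first permitted one, so coda /r/ | onset /v/.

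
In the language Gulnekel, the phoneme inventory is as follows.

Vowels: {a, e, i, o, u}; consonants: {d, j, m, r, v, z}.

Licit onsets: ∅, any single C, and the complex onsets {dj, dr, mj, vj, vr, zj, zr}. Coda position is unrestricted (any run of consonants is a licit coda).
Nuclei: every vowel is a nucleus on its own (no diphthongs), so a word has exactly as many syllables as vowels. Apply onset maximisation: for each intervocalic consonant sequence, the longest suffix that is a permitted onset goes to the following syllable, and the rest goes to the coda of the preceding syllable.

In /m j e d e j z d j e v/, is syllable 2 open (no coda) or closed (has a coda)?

closed

Nuclei (vowels): e, e, e → 3 syllables.
Between /e/ (V1) and /e/ (V2): /d/ → onset of the next syllable (single consonants are always licit onsets).
Between /e/ (V2) and /e/ (V3): /jzdj/ splits as /jz/ + /dj/ (/dj/ is the longest suffix that is a licit onset).
So the parse is mje.dejz.djev.
Syllable 2 is /dejz/ with coda /jz/, so it is closed.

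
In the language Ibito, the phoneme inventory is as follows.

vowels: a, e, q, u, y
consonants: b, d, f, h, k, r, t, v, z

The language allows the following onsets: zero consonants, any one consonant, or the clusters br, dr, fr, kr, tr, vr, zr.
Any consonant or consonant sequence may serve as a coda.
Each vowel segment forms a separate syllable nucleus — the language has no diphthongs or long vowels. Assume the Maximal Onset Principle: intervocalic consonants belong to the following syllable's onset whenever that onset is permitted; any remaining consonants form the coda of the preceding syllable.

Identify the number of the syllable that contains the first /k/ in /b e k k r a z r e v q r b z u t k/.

The vowels are e, a, e, q, u — 5 nuclei, so 5 syllables.
σ1/σ2 boundary: /kkr/ splits as /k/ + /kr/ (/kr/ is the longest suffix that is a licit onset).
σ2/σ3 boundary: /zr/ is a licit onset in full, so it all attaches to the next syllable.
σ3/σ4 boundary: just /v/ — single C goes to the following onset.
σ4/σ5 boundary: cluster /rbz/ — the longest permitted-onset suffix is /z/; onset = /z/, preceding coda = /rb/.
Result: bek.kra.zre.vqrb.zutk.
The first /k/ is in the coda of syllable 1 (/bek/).

1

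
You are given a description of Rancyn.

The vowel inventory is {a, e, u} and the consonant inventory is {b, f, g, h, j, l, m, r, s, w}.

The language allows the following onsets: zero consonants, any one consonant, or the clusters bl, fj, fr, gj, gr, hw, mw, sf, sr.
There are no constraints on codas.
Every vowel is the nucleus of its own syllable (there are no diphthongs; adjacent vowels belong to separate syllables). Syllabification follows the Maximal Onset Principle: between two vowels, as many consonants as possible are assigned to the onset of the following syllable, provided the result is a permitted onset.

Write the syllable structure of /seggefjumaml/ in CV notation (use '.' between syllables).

CVC.CV.CCV.CVCC

Vowels present: e, e, u, a; each is a nucleus, giving 4 syllables.
V1 /e/ – V2 /e/: cluster /gg/ — the longest permitted-onset suffix is /g/; onset = /g/, preceding coda = /g/.
V2 /e/ – V3 /u/: /fj/ — entire cluster is a permitted onset → onset /fj/, coda ∅.
V3 /u/ – V4 /a/: /m/ is a single consonant, so it becomes the next onset.
Syllabification: seg.ge.fju.maml.
Mapping each syllable to C/V: /seg/ → CVC, /ge/ → CV, /fju/ → CCV, /maml/ → CVCC.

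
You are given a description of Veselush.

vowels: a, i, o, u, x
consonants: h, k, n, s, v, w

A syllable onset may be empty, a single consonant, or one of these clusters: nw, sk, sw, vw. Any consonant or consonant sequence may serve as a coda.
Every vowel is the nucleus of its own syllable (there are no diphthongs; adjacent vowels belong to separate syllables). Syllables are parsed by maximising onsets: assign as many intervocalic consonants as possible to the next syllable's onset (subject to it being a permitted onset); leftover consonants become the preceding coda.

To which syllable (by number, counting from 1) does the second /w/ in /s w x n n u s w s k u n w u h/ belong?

2

The vowels are x, u, u, u — 4 nuclei, so 4 syllables.
Between /x/ (V1) and /u/ (V2): /nn/ splits as /n/ + /n/ (/n/ is the longest suffix that is a licit onset).
Between /u/ (V2) and /u/ (V3): cluster /swsk/ — the longest permitted-onset suffix is /sk/; onset = /sk/, preceding coda = /sw/.
Between /u/ (V3) and /u/ (V4): /nw/ is a licit onset in full, so it all attaches to the next syllable.
So the parse is swxn.nusw.sku.nwuh.
The second /w/ is in the coda of syllable 2 (/nusw/).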